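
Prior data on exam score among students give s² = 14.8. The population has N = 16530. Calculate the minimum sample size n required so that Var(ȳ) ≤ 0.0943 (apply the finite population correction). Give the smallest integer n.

Without fpc, n₀ = s²/D = 14.8/0.0943 = 156.9459.
With fpc, (1 − n/N)·s²/n ≤ D requires n ≥ n₀/(1 + n₀/N) = 156.9459/(1 + 156.9459/16530) = 155.4698.
Rounding up, n = 156.

156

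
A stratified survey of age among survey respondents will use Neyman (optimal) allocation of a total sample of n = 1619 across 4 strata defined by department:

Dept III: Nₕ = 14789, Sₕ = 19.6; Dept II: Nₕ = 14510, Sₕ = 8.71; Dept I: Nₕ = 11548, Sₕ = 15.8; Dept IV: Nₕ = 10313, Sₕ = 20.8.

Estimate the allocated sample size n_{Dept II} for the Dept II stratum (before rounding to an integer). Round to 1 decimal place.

251.6

Neyman allocation: nₕ = n·NₕSₕ / Σⱼ NⱼSⱼ.
Σ NⱼSⱼ = 14789·19.6 + 14510·8.71 + 11548·15.8 + 10313·20.8 = 813215.3.
n_{Dept II} = 1619·14510·8.71 / 813215.3 = 251.6.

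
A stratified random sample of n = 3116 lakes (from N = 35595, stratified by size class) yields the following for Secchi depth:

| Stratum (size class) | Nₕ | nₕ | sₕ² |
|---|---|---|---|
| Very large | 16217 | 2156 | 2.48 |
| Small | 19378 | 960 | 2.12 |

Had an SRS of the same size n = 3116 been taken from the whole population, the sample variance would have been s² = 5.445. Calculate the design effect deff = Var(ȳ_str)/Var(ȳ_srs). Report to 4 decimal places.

0.5200

Var(ȳ_str) = Σ Wₕ²(1−fₕ)sₕ²/nₕ with Wₕ = Nₕ/35595:
  Very large: (16217/35595)²·(1−2156/16217)·2.48/2156 = 2.0701969 × 10^-4
  Small: (19378/35595)²·(1−960/19378)·2.12/960 = 6.2206828 × 10^-4
  → Var(ȳ_str) = 8.2908797 × 10^-4.
Var(ȳ_srs) = (1 − 3116/35595)·5.445/3116 = 0.0015944617.
deff = (8.2908797 × 10^-4) / 0.0015944617 = 0.5200.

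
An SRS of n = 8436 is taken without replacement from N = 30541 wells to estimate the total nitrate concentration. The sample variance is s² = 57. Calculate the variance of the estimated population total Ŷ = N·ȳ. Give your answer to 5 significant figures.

Var(Ŷ) = N²·Var(ȳ) = N²·(1 − n/N)·s²/n.
f = 8436/30541 = 0.27621885; Var(ȳ) = 0.72378115·57/8436 = 0.0048904132.
Var(Ŷ) = 30541² · 0.0048904132 = 4.561546 × 10^6.

4.5615 × 10^6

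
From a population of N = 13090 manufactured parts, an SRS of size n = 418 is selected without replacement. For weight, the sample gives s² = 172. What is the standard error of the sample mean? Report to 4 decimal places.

Under SRS without replacement, Var(ȳ) = (1 − f)·s²/n with f = n/N = 418/13090 = 0.03193277.
Var(ȳ) = (1 − 0.03193277)·172/418 = 0.96806723·0.41148325 = 0.39834345.
SE(ȳ) = √(0.39834345) = 0.6311.

0.6311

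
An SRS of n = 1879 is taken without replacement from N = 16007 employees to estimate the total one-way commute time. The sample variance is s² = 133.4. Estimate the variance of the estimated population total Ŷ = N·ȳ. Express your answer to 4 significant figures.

1.606 × 10^7

Var(Ŷ) = N²·Var(ȳ) = N²·(1 − n/N)·s²/n.
f = 1879/16007 = 0.11738614; Var(ȳ) = 0.88261386·133.4/1879 = 0.062661356.
Var(Ŷ) = 16007² · 0.062661356 = 1.6055346 × 10^7.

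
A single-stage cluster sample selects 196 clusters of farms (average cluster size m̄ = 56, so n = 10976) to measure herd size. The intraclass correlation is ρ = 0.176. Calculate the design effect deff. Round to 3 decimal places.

deff = 1 + (56 − 1)·0.176 = 1 + 9.68 = 10.68.

10.680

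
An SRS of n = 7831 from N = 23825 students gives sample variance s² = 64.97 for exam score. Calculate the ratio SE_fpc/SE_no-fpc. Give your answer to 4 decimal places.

f = n/N = 7831/23825 = 0.32868835.
SE_no-fpc = √(s²/n) = 0.091085201; SE_fpc = √((1−f)s²/n) = 0.074629394.
Ratio = √(1−f) = 0.81933610.

0.8193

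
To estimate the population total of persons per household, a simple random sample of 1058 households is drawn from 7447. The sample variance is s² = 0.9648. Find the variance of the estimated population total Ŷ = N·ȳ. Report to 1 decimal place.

Var(Ŷ) = N²·Var(ȳ) = N²·(1 − n/N)·s²/n.
f = 1058/7447 = 0.14207063; Var(ȳ) = 0.85792937·0.9648/1058 = 7.8235374 × 10^-4.
Var(Ŷ) = 7447² · (7.8235374 × 10^-4) = 43387.624.

43387.6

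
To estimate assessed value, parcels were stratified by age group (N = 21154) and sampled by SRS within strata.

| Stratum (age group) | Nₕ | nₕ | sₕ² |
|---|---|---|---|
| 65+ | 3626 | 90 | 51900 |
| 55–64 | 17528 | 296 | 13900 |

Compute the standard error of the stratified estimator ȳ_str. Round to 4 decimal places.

6.9440

Var(ȳ_str) = Σₕ Wₕ²(1 − fₕ)sₕ²/nₕ with Wₕ = Nₕ/N, N = 21154.
65+: Wₕ = 0.17140966; term = 0.17140966²·(1 − 0.02482074)·51900/90 = 16.522658.
55–64: Wₕ = 0.82859034; term = 0.82859034²·(1 − 0.01688727)·13900/296 = 31.696123.
Sum = 48.218781.
SE = √(48.218781) = 6.9440.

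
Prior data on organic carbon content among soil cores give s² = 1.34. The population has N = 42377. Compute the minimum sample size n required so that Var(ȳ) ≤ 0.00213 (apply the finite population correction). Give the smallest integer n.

Without fpc, n₀ = s²/D = 1.34/0.00213 = 629.1080.
With fpc, (1 − n/N)·s²/n ≤ D requires n ≥ n₀/(1 + n₀/N) = 629.1080/(1 + 629.1080/42377) = 619.9052.
Rounding up, n = 620.

620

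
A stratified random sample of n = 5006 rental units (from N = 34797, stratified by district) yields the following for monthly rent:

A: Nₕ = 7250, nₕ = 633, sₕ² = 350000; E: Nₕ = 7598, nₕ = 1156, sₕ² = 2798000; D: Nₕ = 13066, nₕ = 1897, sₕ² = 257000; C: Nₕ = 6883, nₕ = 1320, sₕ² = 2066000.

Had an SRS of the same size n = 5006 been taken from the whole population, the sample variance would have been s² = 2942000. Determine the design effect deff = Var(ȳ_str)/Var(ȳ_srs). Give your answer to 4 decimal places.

0.3688

Var(ȳ_str) = Σ Wₕ²(1−fₕ)sₕ²/nₕ with Wₕ = Nₕ/34797:
  A: (7250/34797)²·(1−633/7250)·350000/633 = 21.906847
  E: (7598/34797)²·(1−1156/7598)·2798000/1156 = 97.842216
  D: (13066/34797)²·(1−1897/13066)·257000/1897 = 16.328231
  C: (6883/34797)²·(1−1320/6883)·2066000/1320 = 49.494804
  → Var(ȳ_str) = 185.5721.
Var(ȳ_srs) = (1 − 5006/34797)·2942000/5006 = 503.14725.
deff = 185.5721 / 503.14725 = 0.3688.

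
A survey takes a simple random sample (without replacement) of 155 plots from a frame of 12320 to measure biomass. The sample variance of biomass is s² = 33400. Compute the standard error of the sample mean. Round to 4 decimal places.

14.5867

Under SRS without replacement, Var(ȳ) = (1 − f)·s²/n with f = n/N = 155/12320 = 0.01258117.
Var(ȳ) = (1 − 0.01258117)·33400/155 = 0.98741883·215.48387 = 212.77283.
SE(ȳ) = √(212.77283) = 14.5867.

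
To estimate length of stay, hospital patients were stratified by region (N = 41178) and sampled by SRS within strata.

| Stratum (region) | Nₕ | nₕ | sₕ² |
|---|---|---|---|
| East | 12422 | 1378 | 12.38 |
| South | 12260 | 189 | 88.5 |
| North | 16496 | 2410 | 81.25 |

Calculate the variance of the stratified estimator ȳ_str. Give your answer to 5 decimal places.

Var(ȳ_str) = Σₕ Wₕ²(1 − fₕ)sₕ²/nₕ with Wₕ = Nₕ/N, N = 41178.
East: Wₕ = 0.30166594; term = 0.30166594²·(1 − 0.11093222)·12.38/1378 = 7.2687353 × 10^-4.
South: Wₕ = 0.29773180; term = 0.29773180²·(1 − 0.01541599)·88.5/189 = 0.040868123.
North: Wₕ = 0.40060226; term = 0.40060226²·(1 − 0.14609602)·81.25/2410 = 0.004620002.
Sum = 0.046214999.

0.04621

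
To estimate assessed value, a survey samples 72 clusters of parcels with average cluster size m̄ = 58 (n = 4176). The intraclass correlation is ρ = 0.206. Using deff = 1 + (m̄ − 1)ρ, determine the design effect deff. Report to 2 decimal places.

deff = 1 + (58 − 1)·0.206 = 1 + 11.742 = 12.742.

12.74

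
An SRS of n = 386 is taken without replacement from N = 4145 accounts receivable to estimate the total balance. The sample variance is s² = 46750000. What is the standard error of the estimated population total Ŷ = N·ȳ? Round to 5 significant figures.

Var(Ŷ) = N²·Var(ȳ) = N²·(1 − n/N)·s²/n.
f = 386/4145 = 0.09312425; Var(ȳ) = 0.90687575·46750000/386 = 109835.34.
Var(Ŷ) = 4145² · 109835.34 = 1.8870837 × 10^12.
SE(Ŷ) = √(1.8870837 × 10^12) = 1.3737 × 10^6.

1.3737 × 10^6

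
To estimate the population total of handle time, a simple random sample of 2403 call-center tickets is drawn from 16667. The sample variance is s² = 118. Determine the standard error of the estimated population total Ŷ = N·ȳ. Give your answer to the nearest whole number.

3417

Var(Ŷ) = N²·Var(ȳ) = N²·(1 − n/N)·s²/n.
f = 2403/16667 = 0.14417712; Var(ȳ) = 0.85582288·118/2403 = 0.042025427.
Var(Ŷ) = 16667² · 0.042025427 = 1.1674197 × 10^7.
SE(Ŷ) = √(1.1674197 × 10^7) = 3417.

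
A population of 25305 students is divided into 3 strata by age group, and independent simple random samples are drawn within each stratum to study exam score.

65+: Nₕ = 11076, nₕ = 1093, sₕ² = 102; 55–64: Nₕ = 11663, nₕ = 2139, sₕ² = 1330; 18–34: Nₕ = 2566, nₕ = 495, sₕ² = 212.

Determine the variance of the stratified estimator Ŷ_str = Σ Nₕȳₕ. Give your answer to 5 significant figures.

Var(Ŷ_str) = Σₕ Nₕ²(1 − fₕ)sₕ²/nₕ.
65+: 11076²·(1 − 1093/11076)·102/1093 = 1.0318677 × 10^7.
55–64: 11663²·(1 − 2139/11663)·1330/2139 = 6.9066988 × 10^7.
18–34: 2566²·(1 − 495/2566)·212/495 = 2.2759746 × 10^6.
Sum = 8.166164 × 10^7.

8.1662 × 10^7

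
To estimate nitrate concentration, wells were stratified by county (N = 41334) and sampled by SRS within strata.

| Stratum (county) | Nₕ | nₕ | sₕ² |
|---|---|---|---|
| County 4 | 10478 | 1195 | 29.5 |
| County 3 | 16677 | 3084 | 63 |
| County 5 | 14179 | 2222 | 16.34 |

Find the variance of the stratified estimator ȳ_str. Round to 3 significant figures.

Var(ȳ_str) = Σₕ Wₕ²(1 − fₕ)sₕ²/nₕ with Wₕ = Nₕ/N, N = 41334.
County 4: Wₕ = 0.25349591; term = 0.25349591²·(1 − 0.11404848)·29.5/1195 = 0.0014054195.
County 3: Wₕ = 0.40346930; term = 0.40346930²·(1 − 0.18492535)·63/3084 = 0.0027104697.
County 5: Wₕ = 0.34303479; term = 0.34303479²·(1 − 0.15671063)·16.34/2222 = 7.2972791 × 10^-4.
Sum = 0.0048456171.

0.00485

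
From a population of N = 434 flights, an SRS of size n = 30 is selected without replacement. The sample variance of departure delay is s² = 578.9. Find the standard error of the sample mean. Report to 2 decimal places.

4.24

Under SRS without replacement, Var(ȳ) = (1 − f)·s²/n with f = n/N = 30/434 = 0.06912442.
Var(ȳ) = (1 − 0.06912442)·578.9/30 = 0.93087558·19.296667 = 17.962796.
SE(ȳ) = √(17.962796) = 4.24.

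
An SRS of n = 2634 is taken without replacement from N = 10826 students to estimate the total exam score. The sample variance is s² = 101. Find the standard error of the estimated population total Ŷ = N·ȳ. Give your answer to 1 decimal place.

1844.1

Var(Ŷ) = N²·Var(ȳ) = N²·(1 − n/N)·s²/n.
f = 2634/10826 = 0.24330316; Var(ȳ) = 0.75669684·101/2634 = 0.029015331.
Var(Ŷ) = 10826² · 0.029015331 = 3.4006628 × 10^6.
SE(Ŷ) = √(3.4006628 × 10^6) = 1844.1.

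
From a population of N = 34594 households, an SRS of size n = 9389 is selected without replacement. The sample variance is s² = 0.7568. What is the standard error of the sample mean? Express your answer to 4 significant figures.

Under SRS without replacement, Var(ȳ) = (1 − f)·s²/n with f = n/N = 9389/34594 = 0.27140545.
Var(ȳ) = (1 − 0.27140545)·0.7568/9389 = 0.72859455·8.0604963 × 10^-5 = 5.8728337 × 10^-5.
SE(ȳ) = √(5.8728337 × 10^-5) = 0.007663.

0.007663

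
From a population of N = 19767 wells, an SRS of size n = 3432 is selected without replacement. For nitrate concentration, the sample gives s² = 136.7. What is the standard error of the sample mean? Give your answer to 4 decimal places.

Under SRS without replacement, Var(ȳ) = (1 − f)·s²/n with f = n/N = 3432/19767 = 0.17362270.
Var(ȳ) = (1 − 0.17362270)·136.7/3432 = 0.82637730·0.039831002 = 0.032915436.
SE(ȳ) = √(0.032915436) = 0.1814.

0.1814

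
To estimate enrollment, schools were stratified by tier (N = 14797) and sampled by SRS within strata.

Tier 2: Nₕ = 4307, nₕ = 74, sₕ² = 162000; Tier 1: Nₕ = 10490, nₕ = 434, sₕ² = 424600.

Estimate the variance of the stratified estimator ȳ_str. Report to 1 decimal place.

Var(ȳ_str) = Σₕ Wₕ²(1 − fₕ)sₕ²/nₕ with Wₕ = Nₕ/N, N = 14797.
Tier 2: Wₕ = 0.29107251; term = 0.29107251²·(1 − 0.01718133)·162000/74 = 182.28842.
Tier 1: Wₕ = 0.70892749; term = 0.70892749²·(1 − 0.04137274)·424600/434 = 471.35017.
Sum = 653.63859.

653.6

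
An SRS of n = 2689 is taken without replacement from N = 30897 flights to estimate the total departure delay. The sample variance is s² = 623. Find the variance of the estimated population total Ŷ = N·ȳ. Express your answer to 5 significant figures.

Var(Ŷ) = N²·Var(ȳ) = N²·(1 − n/N)·s²/n.
f = 2689/30897 = 0.08703110; Var(ȳ) = 0.91296890·623/2689 = 0.21152087.
Var(Ŷ) = 30897² · 0.21152087 = 2.0192303 × 10^8.

2.0192 × 10^8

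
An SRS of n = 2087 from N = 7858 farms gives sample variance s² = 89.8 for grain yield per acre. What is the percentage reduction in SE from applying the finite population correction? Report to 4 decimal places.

14.3022

f = n/N = 2087/7858 = 0.26558921.
SE_no-fpc = √(s²/n) = 0.20743257; SE_fpc = √((1−f)s²/n) = 0.17776509.
Ratio = √(1−f) = 0.85697771. Reduction = 100·(1 − 0.85697771) = 14.3022%.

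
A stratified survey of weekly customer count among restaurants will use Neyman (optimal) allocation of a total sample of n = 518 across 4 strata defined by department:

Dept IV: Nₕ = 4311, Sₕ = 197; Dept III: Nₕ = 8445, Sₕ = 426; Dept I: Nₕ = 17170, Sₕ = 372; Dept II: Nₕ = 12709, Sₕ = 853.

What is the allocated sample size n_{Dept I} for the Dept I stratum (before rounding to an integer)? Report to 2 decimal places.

Neyman allocation: nₕ = n·NₕSₕ / Σⱼ NⱼSⱼ.
Σ NⱼSⱼ = 4311·197 + 8445·426 + 17170·372 + 12709·853 = 2.1674854 × 10^7.
n_{Dept I} = 518·17170·372 / (2.1674854 × 10^7) = 152.65.

152.65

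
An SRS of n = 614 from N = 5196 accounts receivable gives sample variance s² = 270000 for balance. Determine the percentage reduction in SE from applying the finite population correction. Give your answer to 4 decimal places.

6.0941

f = n/N = 614/5196 = 0.11816782.
SE_no-fpc = √(s²/n) = 20.969965; SE_fpc = √((1−f)s²/n) = 19.692038.
Ratio = √(1−f) = 0.93905920. Reduction = 100·(1 − 0.93905920) = 6.0941%.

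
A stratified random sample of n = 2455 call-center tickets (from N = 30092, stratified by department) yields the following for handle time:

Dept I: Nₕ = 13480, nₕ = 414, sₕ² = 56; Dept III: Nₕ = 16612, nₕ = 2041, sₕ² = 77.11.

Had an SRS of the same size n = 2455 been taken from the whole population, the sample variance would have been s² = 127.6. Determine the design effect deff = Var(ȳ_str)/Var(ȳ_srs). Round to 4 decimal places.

0.7627

Var(ȳ_str) = Σ Wₕ²(1−fₕ)sₕ²/nₕ with Wₕ = Nₕ/30092:
  Dept I: (13480/30092)²·(1−414/13480)·56/414 = 0.026309835
  Dept III: (16612/30092)²·(1−2041/16612)·77.11/2041 = 0.010098965
  → Var(ȳ_str) = 0.0364088.
Var(ȳ_srs) = (1 − 2455/30092)·127.6/2455 = 0.04773523.
deff = 0.0364088 / 0.04773523 = 0.7627.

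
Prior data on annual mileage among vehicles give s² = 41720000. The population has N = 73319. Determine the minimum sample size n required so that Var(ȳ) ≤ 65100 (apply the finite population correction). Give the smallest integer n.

Without fpc, n₀ = s²/D = 41720000/65100 = 640.8602.
With fpc, (1 − n/N)·s²/n ≤ D requires n ≥ n₀/(1 + n₀/N) = 640.8602/(1 + 640.8602/73319) = 635.3072.
Rounding up, n = 636.

636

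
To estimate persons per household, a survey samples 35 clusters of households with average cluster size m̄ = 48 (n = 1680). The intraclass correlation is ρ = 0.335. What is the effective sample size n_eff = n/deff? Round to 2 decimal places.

100.33

deff = 1 + (48 − 1)·0.335 = 1 + 15.745 = 16.745.
n_eff = 1680 / 16.745 = 100.33.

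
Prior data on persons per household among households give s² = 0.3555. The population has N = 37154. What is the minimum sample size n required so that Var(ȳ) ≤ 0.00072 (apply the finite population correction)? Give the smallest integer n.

488

Without fpc, n₀ = s²/D = 0.3555/0.00072 = 493.7500.
With fpc, (1 − n/N)·s²/n ≤ D requires n ≥ n₀/(1 + n₀/N) = 493.7500/(1 + 493.7500/37154) = 487.2745.
Rounding up, n = 488.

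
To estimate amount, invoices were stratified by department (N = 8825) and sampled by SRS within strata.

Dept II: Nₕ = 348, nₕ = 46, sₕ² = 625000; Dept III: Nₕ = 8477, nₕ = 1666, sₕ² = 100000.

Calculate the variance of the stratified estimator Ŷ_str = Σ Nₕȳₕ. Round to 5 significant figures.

4.8935 × 10^9

Var(Ŷ_str) = Σₕ Nₕ²(1 − fₕ)sₕ²/nₕ.
Dept II: 348²·(1 − 46/348)·625000/46 = 1.4279348 × 10^9.
Dept III: 8477²·(1 − 1666/8477)·100000/1666 = 3.4655971 × 10^9.
Sum = 4.8935319 × 10^9.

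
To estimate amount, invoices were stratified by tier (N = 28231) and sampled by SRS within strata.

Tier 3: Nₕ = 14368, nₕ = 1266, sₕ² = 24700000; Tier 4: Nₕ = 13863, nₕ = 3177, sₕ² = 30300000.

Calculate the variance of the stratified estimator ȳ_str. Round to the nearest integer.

Var(ȳ_str) = Σₕ Wₕ²(1 − fₕ)sₕ²/nₕ with Wₕ = Nₕ/N, N = 28231.
Tier 3: Wₕ = 0.50894407; term = 0.50894407²·(1 − 0.08811247)·24700000/1266 = 4608.3413.
Tier 4: Wₕ = 0.49105593; term = 0.49105593²·(1 − 0.22917118)·30300000/3177 = 1772.741.
Sum = 6381.0823.

6381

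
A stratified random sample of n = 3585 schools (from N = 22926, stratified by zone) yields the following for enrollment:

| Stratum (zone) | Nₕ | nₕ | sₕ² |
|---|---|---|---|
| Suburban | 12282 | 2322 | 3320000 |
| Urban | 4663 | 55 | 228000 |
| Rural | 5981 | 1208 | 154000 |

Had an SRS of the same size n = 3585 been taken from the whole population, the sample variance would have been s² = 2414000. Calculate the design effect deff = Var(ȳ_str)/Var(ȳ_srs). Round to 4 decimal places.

0.8963

Var(ȳ_str) = Σ Wₕ²(1−fₕ)sₕ²/nₕ with Wₕ = Nₕ/22926:
  Suburban: (12282/22926)²·(1−2322/12282)·3320000/2322 = 332.77273
  Urban: (4663/22926)²·(1−55/4663)·228000/55 = 169.47025
  Rural: (5981/22926)²·(1−1208/5981)·154000/1208 = 6.9240859
  → Var(ȳ_str) = 509.16707.
Var(ȳ_srs) = (1 − 3585/22926)·2414000/3585 = 568.06593.
deff = 509.16707 / 568.06593 = 0.8963.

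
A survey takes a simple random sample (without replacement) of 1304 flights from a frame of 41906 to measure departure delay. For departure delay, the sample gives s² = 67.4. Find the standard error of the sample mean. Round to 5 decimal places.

Under SRS without replacement, Var(ȳ) = (1 − f)·s²/n with f = n/N = 1304/41906 = 0.03111726.
Var(ȳ) = (1 − 0.03111726)·67.4/1304 = 0.96888274·0.051687117 = 0.050078755.
SE(ȳ) = √(0.050078755) = 0.22378.

0.22378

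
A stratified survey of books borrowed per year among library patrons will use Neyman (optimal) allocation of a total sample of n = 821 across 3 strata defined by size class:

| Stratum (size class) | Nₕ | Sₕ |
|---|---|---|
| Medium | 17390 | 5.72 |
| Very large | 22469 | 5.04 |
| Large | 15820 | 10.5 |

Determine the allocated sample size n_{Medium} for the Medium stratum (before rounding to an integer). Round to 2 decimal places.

Neyman allocation: nₕ = n·NₕSₕ / Σⱼ NⱼSⱼ.
Σ NⱼSⱼ = 17390·5.72 + 22469·5.04 + 15820·10.5 = 378824.56.
n_{Medium} = 821·17390·5.72 / 378824.56 = 215.58.

215.58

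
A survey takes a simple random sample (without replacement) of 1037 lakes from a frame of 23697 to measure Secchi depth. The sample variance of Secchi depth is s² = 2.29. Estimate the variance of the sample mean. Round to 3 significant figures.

0.00211

Under SRS without replacement, Var(ȳ) = (1 − f)·s²/n with f = n/N = 1037/23697 = 0.04376081.
Var(ȳ) = (1 − 0.04376081)·2.29/1037 = 0.95623919·0.0022082932 = 0.0021116564.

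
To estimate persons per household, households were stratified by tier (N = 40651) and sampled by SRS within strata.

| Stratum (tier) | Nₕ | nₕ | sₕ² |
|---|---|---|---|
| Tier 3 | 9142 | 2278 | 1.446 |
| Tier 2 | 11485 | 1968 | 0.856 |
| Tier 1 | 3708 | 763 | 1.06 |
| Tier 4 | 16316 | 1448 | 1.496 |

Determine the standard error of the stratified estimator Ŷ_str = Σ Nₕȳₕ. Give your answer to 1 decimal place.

Var(Ŷ_str) = Σₕ Nₕ²(1 − fₕ)sₕ²/nₕ.
Tier 3: 9142²·(1 − 2278/9142)·1.446/2278 = 39832.087.
Tier 2: 11485²·(1 − 1968/11485)·0.856/1968 = 47542.251.
Tier 1: 3708²·(1 − 763/3708)·1.06/763 = 15170.726.
Tier 4: 16316²·(1 − 1448/16316)·1.496/1448 = 250627.82.
Sum = 353172.88.
SE = √(353172.88) = 594.3.

594.3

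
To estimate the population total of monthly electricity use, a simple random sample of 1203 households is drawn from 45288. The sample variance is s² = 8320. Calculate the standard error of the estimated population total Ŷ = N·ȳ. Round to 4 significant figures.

117500

Var(Ŷ) = N²·Var(ȳ) = N²·(1 − n/N)·s²/n.
f = 1203/45288 = 0.02656333; Var(ȳ) = 0.97343667·8320/1203 = 6.7323301.
Var(Ŷ) = 45288² · 6.7323301 = 1.3808029 × 10^10.
SE(Ŷ) = √(1.3808029 × 10^10) = 117500.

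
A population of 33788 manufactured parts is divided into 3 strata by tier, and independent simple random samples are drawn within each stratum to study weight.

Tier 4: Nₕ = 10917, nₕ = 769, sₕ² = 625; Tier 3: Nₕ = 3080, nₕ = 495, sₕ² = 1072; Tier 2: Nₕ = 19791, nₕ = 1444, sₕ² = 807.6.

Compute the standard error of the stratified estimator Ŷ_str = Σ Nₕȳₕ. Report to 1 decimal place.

17617.1

Var(Ŷ_str) = Σₕ Nₕ²(1 − fₕ)sₕ²/nₕ.
Tier 4: 10917²·(1 − 769/10917)·625/769 = 9.0040406 × 10^7.
Tier 3: 3080²·(1 − 495/3080)·1072/495 = 1.7242524 × 10^7.
Tier 2: 19791²·(1 − 1444/19791)·807.6/1444 = 2.0307755 × 10^8.
Sum = 3.1036048 × 10^8.
SE = √(3.1036048 × 10^8) = 17617.1.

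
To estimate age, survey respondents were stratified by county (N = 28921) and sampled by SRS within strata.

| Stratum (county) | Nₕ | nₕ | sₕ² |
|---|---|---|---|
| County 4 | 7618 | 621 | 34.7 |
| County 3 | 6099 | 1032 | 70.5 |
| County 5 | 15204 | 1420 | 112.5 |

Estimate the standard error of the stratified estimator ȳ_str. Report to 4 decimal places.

0.1610

Var(ȳ_str) = Σₕ Wₕ²(1 − fₕ)sₕ²/nₕ with Wₕ = Nₕ/N, N = 28921.
County 4: Wₕ = 0.26340721; term = 0.26340721²·(1 − 0.08151746)·34.7/621 = 0.0035609355.
County 3: Wₕ = 0.21088482; term = 0.21088482²·(1 − 0.16920807)·70.5/1032 = 0.0025240174.
County 5: Wₕ = 0.52570796; term = 0.52570796²·(1 − 0.09339647)·112.5/1420 = 0.019850465.
Sum = 0.025935418.
SE = √(0.025935418) = 0.1610.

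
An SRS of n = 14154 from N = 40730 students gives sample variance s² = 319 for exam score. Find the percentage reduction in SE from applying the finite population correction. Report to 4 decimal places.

f = n/N = 14154/40730 = 0.34750798.
SE_no-fpc = √(s²/n) = 0.15012594; SE_fpc = √((1−f)s²/n) = 0.1212672.
Ratio = √(1−f) = 0.80776978. Reduction = 100·(1 − 0.80776978) = 19.2230%.

19.2230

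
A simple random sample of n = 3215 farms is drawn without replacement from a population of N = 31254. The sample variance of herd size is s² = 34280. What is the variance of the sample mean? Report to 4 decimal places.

9.5657

Under SRS without replacement, Var(ȳ) = (1 − f)·s²/n with f = n/N = 3215/31254 = 0.10286683.
Var(ȳ) = (1 − 0.10286683)·34280/3215 = 0.89713317·10.662519 = 9.5656998.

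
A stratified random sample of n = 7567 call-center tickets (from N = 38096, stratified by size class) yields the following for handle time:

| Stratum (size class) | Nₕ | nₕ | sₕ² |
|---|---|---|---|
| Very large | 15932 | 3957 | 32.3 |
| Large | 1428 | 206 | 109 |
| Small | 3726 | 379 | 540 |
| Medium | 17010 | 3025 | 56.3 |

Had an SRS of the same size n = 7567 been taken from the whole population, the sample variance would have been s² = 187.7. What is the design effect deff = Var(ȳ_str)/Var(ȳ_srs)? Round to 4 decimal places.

0.8554

Var(ȳ_str) = Σ Wₕ²(1−fₕ)sₕ²/nₕ with Wₕ = Nₕ/38096:
  Very large: (15932/38096)²·(1−3957/15932)·32.3/3957 = 0.0010730588
  Large: (1428/38096)²·(1−206/1428)·109/206 = 6.3620919 × 10^-4
  Small: (3726/38096)²·(1−379/3726)·540/379 = 0.012243183
  Medium: (17010/38096)²·(1−3025/17010)·56.3/3025 = 0.0030506406
  → Var(ȳ_str) = 0.017003092.
Var(ȳ_srs) = (1 − 7567/38096)·187.7/7567 = 0.019878048.
deff = 0.017003092 / 0.019878048 = 0.8554.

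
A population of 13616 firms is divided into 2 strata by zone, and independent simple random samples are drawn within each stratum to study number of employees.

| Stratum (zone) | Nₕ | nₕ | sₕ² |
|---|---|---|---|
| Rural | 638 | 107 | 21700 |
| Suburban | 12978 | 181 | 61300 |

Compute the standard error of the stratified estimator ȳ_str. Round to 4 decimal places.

Var(ȳ_str) = Σₕ Wₕ²(1 − fₕ)sₕ²/nₕ with Wₕ = Nₕ/N, N = 13616.
Rural: Wₕ = 0.04685664; term = 0.04685664²·(1 − 0.16771160)·21700/107 = 0.37058861.
Suburban: Wₕ = 0.95314336; term = 0.95314336²·(1 − 0.01394668)·61300/181 = 303.38825.
Sum = 303.75884.
SE = √(303.75884) = 17.4287.

17.4287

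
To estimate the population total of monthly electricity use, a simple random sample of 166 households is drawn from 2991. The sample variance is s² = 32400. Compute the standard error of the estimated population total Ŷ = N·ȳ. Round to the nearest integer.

40610

Var(Ŷ) = N²·Var(ȳ) = N²·(1 − n/N)·s²/n.
f = 166/2991 = 0.05549983; Var(ȳ) = 0.94450017·32400/166 = 184.34823.
Var(Ŷ) = 2991² · 184.34823 = 1.6491942 × 10^9.
SE(Ŷ) = √(1.6491942 × 10^9) = 40610.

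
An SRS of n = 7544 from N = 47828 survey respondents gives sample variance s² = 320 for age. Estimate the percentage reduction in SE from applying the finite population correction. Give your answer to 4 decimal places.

8.2248

f = n/N = 7544/47828 = 0.15773187.
SE_no-fpc = √(s²/n) = 0.20595586; SE_fpc = √((1−f)s²/n) = 0.18901633.
Ratio = √(1−f) = 0.91775167. Reduction = 100·(1 − 0.91775167) = 8.2248%.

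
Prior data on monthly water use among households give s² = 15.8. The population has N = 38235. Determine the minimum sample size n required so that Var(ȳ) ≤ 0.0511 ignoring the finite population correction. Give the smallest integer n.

310

Without fpc, n₀ = s²/D = 15.8/0.0511 = 309.1977.
Rounding up, n = 310.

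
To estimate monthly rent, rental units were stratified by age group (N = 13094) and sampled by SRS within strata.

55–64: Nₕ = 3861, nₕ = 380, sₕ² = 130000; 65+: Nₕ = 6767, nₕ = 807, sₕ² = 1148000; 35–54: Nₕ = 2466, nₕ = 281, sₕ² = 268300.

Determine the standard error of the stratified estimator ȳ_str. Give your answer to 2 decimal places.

Var(ȳ_str) = Σₕ Wₕ²(1 − fₕ)sₕ²/nₕ with Wₕ = Nₕ/N, N = 13094.
55–64: Wₕ = 0.29486788; term = 0.29486788²·(1 − 0.09842010)·130000/380 = 26.817538.
65+: Wₕ = 0.51680159; term = 0.51680159²·(1 − 0.11925521)·1148000/807 = 334.63096.
35–54: Wₕ = 0.18833053; term = 0.18833053²·(1 − 0.11394972)·268300/281 = 30.006421.
Sum = 391.45492.
SE = √(391.45492) = 19.79.

19.79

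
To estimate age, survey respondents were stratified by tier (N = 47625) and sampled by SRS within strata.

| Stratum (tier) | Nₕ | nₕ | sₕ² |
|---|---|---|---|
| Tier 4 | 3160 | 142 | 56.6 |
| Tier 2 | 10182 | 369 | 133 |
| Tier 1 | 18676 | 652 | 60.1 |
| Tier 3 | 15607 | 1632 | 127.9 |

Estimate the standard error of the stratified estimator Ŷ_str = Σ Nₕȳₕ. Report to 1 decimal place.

Var(Ŷ_str) = Σₕ Nₕ²(1 − fₕ)sₕ²/nₕ.
Tier 4: 3160²·(1 − 142/3160)·56.6/142 = 3.8013198 × 10^6.
Tier 2: 10182²·(1 − 369/10182)·133/369 = 3.6013072 × 10^7.
Tier 1: 18676²·(1 − 652/18676)·60.1/652 = 3.1028581 × 10^7.
Tier 3: 15607²·(1 − 1632/15607)·127.9/1632 = 1.7093132 × 10^7.
Sum = 8.7936105 × 10^7.
SE = √(8.7936105 × 10^7) = 9377.4.

9377.4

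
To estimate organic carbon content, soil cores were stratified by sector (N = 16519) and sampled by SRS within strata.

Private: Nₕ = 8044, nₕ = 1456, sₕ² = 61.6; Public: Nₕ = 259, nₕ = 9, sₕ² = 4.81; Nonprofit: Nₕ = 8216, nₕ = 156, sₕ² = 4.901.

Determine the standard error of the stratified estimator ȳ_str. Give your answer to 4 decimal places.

Var(ȳ_str) = Σₕ Wₕ²(1 − fₕ)sₕ²/nₕ with Wₕ = Nₕ/N, N = 16519.
Private: Wₕ = 0.48695442; term = 0.48695442²·(1 − 0.18100448)·61.6/1456 = 0.0082163226.
Public: Wₕ = 0.01567892; term = 0.01567892²·(1 − 0.03474903)·4.81/9 = 1.2681623 × 10^-4.
Nonprofit: Wₕ = 0.49736667; term = 0.49736667²·(1 − 0.01898734)·4.901/156 = 0.007624091.
Sum = 0.01596723.
SE = √(0.01596723) = 0.1264.

0.1264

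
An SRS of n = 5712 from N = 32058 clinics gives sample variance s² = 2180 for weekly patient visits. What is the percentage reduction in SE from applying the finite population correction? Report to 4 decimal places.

9.3455

f = n/N = 5712/32058 = 0.17817705.
SE_no-fpc = √(s²/n) = 0.61778043; SE_fpc = √((1−f)s²/n) = 0.56004546.
Ratio = √(1−f) = 0.90654451. Reduction = 100·(1 − 0.90654451) = 9.3455%.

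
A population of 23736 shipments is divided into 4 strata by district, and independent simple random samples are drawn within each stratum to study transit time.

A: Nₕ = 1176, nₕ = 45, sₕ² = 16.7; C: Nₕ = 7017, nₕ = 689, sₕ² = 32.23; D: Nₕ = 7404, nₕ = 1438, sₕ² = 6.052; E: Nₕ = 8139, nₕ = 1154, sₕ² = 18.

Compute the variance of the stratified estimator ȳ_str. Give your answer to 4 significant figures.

0.006467

Var(ȳ_str) = Σₕ Wₕ²(1 − fₕ)sₕ²/nₕ with Wₕ = Nₕ/N, N = 23736.
A: Wₕ = 0.04954499; term = 0.04954499²·(1 − 0.03826531)·16.7/45 = 8.7611036 × 10^-4.
C: Wₕ = 0.29562690; term = 0.29562690²·(1 − 0.09819011)·32.23/689 = 0.0036867523.
D: Wₕ = 0.31193124; term = 0.31193124²·(1 − 0.19421934)·6.052/1438 = 3.2997013 × 10^-4.
E: Wₕ = 0.34289687; term = 0.34289687²·(1 − 0.14178646)·18/1154 = 0.0015739433.
Sum = 0.0064667761.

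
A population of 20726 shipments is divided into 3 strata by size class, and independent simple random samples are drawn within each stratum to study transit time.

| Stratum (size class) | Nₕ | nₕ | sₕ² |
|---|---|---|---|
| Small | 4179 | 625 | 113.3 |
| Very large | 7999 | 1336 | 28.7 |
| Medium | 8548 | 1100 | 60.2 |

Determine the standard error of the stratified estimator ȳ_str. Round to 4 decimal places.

0.1306

Var(ȳ_str) = Σₕ Wₕ²(1 − fₕ)sₕ²/nₕ with Wₕ = Nₕ/N, N = 20726.
Small: Wₕ = 0.20163080; term = 0.20163080²·(1 − 0.14955731)·113.3/625 = 0.0062677072.
Very large: Wₕ = 0.38594036; term = 0.38594036²·(1 − 0.16702088)·28.7/1336 = 0.0026653237.
Medium: Wₕ = 0.41242883; term = 0.41242883²·(1 − 0.12868507)·60.2/1100 = 0.0081110485.
Sum = 0.017044079.
SE = √(0.017044079) = 0.1306.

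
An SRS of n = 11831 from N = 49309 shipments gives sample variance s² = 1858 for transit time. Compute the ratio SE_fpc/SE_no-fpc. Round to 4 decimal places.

0.8718

f = n/N = 11831/49309 = 0.23993591.
SE_no-fpc = √(s²/n) = 0.3962891; SE_fpc = √((1−f)s²/n) = 0.34549139.
Ratio = √(1−f) = 0.87181654.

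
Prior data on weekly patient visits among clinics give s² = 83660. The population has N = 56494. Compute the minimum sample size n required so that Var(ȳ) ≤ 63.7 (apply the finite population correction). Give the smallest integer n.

Without fpc, n₀ = s²/D = 83660/63.7 = 1313.3438.
With fpc, (1 − n/N)·s²/n ≤ D requires n ≥ n₀/(1 + n₀/N) = 1313.3438/(1 + 1313.3438/56494) = 1283.5055.
Rounding up, n = 1284.

1284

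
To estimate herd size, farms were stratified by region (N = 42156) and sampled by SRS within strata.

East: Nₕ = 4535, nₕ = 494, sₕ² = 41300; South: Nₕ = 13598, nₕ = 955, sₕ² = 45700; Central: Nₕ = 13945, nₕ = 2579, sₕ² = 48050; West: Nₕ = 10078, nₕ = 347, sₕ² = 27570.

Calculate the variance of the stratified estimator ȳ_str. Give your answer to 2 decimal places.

Var(ȳ_str) = Σₕ Wₕ²(1 − fₕ)sₕ²/nₕ with Wₕ = Nₕ/N, N = 42156.
East: Wₕ = 0.10757662; term = 0.10757662²·(1 − 0.10893054)·41300/494 = 0.86212542.
South: Wₕ = 0.32256381; term = 0.32256381²·(1 − 0.07023092)·45700/955 = 4.6293414.
Central: Wₕ = 0.33079514; term = 0.33079514²·(1 − 0.18494084)·48050/2579 = 1.6616878.
West: Wₕ = 0.23906443; term = 0.23906443²·(1 − 0.03443143)·27570/347 = 4.3845025.
Sum = 11.537657.

11.54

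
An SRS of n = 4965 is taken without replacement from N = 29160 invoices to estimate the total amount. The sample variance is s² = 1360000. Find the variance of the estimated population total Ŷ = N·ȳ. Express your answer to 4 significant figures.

1.933 × 10^11

Var(Ŷ) = N²·Var(ȳ) = N²·(1 − n/N)·s²/n.
f = 4965/29160 = 0.17026749; Var(ȳ) = 0.82973251·1360000/4965 = 227.27819.
Var(Ŷ) = 29160² · 227.27819 = 1.9325592 × 10^11.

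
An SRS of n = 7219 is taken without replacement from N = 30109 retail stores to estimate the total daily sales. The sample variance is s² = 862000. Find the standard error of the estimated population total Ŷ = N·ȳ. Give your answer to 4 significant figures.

Var(Ŷ) = N²·Var(ȳ) = N²·(1 − n/N)·s²/n.
f = 7219/30109 = 0.23976220; Var(ȳ) = 0.76023780·862000/7219 = 90.777807.
Var(Ŷ) = 30109² · 90.777807 = 8.2294792 × 10^10.
SE(Ŷ) = √(8.2294792 × 10^10) = 286900.

286900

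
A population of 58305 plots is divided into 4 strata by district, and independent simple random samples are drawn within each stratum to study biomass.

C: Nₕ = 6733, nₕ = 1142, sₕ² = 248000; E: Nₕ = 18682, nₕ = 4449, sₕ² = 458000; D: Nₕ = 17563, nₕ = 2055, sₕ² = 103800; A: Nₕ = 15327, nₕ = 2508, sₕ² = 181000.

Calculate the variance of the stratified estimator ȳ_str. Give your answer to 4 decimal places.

18.6750

Var(ȳ_str) = Σₕ Wₕ²(1 − fₕ)sₕ²/nₕ with Wₕ = Nₕ/N, N = 58305.
C: Wₕ = 0.11547895; term = 0.11547895²·(1 − 0.16961236)·248000/1142 = 2.4047619.
E: Wₕ = 0.32041849; term = 0.32041849²·(1 − 0.23814367)·458000/4449 = 8.0521395.
D: Wₕ = 0.30122631; term = 0.30122631²·(1 − 0.11700734)·103800/2055 = 4.0469554.
A: Wₕ = 0.26287625; term = 0.26287625²·(1 − 0.16363280)·181000/2508 = 4.1711014.
Sum = 18.674958.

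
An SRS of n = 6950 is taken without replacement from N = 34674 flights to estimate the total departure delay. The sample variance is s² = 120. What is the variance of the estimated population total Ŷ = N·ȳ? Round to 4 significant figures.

1.660 × 10^7

Var(Ŷ) = N²·Var(ȳ) = N²·(1 − n/N)·s²/n.
f = 6950/34674 = 0.20043837; Var(ȳ) = 0.79956163·120/6950 = 0.013805381.
Var(Ŷ) = 34674² · 0.013805381 = 1.659802 × 10^7.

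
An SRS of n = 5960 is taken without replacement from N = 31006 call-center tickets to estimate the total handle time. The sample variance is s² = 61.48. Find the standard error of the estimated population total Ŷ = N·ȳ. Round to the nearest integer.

Var(Ŷ) = N²·Var(ȳ) = N²·(1 − n/N)·s²/n.
f = 5960/31006 = 0.19222086; Var(ȳ) = 0.80777914·61.48/5960 = 0.0083325942.
Var(Ŷ) = 31006² · 0.0083325942 = 8.0107231 × 10^6.
SE(Ŷ) = √(8.0107231 × 10^6) = 2830.

2830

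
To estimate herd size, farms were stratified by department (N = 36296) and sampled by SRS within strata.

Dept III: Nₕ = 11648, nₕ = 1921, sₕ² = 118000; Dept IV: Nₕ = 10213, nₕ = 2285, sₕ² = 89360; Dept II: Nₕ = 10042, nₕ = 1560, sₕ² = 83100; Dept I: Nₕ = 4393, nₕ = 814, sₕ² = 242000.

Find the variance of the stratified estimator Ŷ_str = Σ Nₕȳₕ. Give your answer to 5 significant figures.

1.9338 × 10^10

Var(Ŷ_str) = Σₕ Nₕ²(1 − fₕ)sₕ²/nₕ.
Dept III: 11648²·(1 − 1921/11648)·118000/1921 = 6.9596103 × 10^9.
Dept IV: 10213²·(1 − 2285/10213)·89360/2285 = 3.1664594 × 10^9.
Dept II: 10042²·(1 − 1560/10042)·83100/1560 = 4.537273 × 10^9.
Dept I: 4393²·(1 − 814/4393)·242000/814 = 4.6742707 × 10^9.
Sum = 1.9337613 × 10^10.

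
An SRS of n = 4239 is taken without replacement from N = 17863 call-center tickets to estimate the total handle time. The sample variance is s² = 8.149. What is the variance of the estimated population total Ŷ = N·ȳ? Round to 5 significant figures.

Var(Ŷ) = N²·Var(ȳ) = N²·(1 − n/N)·s²/n.
f = 4239/17863 = 0.23730616; Var(ȳ) = 0.76269384·8.149/4239 = 0.001466193.
Var(Ŷ) = 17863² · 0.001466193 = 467842.79.

467840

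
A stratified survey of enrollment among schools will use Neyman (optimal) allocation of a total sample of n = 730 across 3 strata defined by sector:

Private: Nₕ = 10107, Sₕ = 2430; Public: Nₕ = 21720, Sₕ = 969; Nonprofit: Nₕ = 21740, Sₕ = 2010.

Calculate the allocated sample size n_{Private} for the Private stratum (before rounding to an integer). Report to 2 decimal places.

Neyman allocation: nₕ = n·NₕSₕ / Σⱼ NⱼSⱼ.
Σ NⱼSⱼ = 10107·2430 + 21720·969 + 21740·2010 = 8.930409 × 10^7.
n_{Private} = 730·10107·2430 / (8.930409 × 10^7) = 200.76.

200.76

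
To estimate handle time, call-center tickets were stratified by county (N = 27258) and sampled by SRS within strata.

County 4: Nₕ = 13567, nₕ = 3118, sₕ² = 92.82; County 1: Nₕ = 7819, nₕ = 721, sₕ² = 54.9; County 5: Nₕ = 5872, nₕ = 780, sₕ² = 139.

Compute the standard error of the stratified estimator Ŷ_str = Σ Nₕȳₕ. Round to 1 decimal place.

Var(Ŷ_str) = Σₕ Nₕ²(1 − fₕ)sₕ²/nₕ.
County 4: 13567²·(1 − 3118/13567)·92.82/3118 = 4.2201123 × 10^6.
County 1: 7819²·(1 − 721/7819)·54.9/721 = 4.2259494 × 10^6.
County 5: 5872²·(1 − 780/5872)·139/780 = 5.3283733 × 10^6.
Sum = 1.3774435 × 10^7.
SE = √(1.3774435 × 10^7) = 3711.4.

3711.4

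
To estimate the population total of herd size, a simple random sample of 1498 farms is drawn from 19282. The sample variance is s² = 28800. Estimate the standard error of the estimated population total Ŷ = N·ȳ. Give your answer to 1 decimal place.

81195.3

Var(Ŷ) = N²·Var(ȳ) = N²·(1 − n/N)·s²/n.
f = 1498/19282 = 0.07768904; Var(ȳ) = 0.92231096·28800/1498 = 17.732013.
Var(Ŷ) = 19282² · 17.732013 = 6.5926831 × 10^9.
SE(Ŷ) = √(6.5926831 × 10^9) = 81195.3.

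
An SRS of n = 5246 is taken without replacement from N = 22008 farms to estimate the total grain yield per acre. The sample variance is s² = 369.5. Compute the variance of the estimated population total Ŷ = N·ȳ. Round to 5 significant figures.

Var(Ŷ) = N²·Var(ȳ) = N²·(1 − n/N)·s²/n.
f = 5246/22008 = 0.23836787; Var(ȳ) = 0.76163213·369.5/5246 = 0.053645268.
Var(Ŷ) = 22008² · 0.053645268 = 2.5983196 × 10^7.

2.5983 × 10^7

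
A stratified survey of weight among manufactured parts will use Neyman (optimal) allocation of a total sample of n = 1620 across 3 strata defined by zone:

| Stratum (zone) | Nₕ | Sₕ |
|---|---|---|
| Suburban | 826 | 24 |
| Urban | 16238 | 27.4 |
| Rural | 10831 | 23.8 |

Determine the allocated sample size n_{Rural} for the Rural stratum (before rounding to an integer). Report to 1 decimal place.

578.0

Neyman allocation: nₕ = n·NₕSₕ / Σⱼ NⱼSⱼ.
Σ NⱼSⱼ = 826·24 + 16238·27.4 + 10831·23.8 = 722523.
n_{Rural} = 1620·10831·23.8 / 722523 = 578.0.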